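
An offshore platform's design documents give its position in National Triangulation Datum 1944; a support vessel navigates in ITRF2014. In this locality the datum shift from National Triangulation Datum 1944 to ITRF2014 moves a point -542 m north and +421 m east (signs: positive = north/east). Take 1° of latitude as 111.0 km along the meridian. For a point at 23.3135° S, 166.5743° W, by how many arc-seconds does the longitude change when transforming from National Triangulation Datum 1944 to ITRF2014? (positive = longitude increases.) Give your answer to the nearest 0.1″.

Δλ = 14.9″

At latitude -23.3135°, cos φ = 0.918353.
1° of longitude at this latitude = 111.0 × cos φ = 101.94 km, so Δλ = 421.0 / 101937.2 = 0.0041300° = 14.868″.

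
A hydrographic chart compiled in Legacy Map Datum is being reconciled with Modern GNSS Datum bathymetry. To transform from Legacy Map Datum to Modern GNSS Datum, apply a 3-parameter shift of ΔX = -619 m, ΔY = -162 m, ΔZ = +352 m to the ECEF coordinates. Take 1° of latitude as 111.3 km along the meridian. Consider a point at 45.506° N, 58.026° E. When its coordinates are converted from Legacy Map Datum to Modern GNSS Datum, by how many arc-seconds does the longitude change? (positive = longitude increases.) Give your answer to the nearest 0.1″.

sin φ = 0.713324, cos φ = 0.700835, sin λ = 0.848288, cos λ = 0.529534.
East component: ΔE = −sin λ·ΔX + cos λ·ΔY = −(0.848288)(-619) + (0.529534)(-162) = 439.31 m.
1° of latitude spans 111300 m; at latitude φ, 1° of longitude spans that × cos φ = 78002.9 m, so Δλ = 439.31 / 78002.9 × 3600 = 20.275″.

Δλ = 20.3″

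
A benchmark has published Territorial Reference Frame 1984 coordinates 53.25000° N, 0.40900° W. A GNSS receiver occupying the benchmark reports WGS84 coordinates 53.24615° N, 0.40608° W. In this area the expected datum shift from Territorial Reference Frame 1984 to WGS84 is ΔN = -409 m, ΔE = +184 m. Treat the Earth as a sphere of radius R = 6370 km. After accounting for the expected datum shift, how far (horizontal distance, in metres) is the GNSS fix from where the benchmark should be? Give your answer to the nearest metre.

Observed coordinate differences: Δφ = -0.00385°, Δλ = +0.00292°.
Converting to metres (1° lat = 111177 m, cos φ = 0.598325): observed ΔN = -428.0 m, observed ΔE = 194.2 m.
Subtracting the expected shift leaves a residual of -428.0 − (-409) = -19.0 m north and 194.2 − (184) = 10.2 m east.
Residual distance = √((-19.0)² + 10.2²) = 21.6 m.

22 m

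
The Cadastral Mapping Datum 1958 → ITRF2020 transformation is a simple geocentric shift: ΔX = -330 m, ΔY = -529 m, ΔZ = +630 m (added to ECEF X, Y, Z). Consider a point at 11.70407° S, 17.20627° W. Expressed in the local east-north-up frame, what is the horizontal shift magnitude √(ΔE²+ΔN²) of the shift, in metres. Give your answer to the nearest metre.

840 m

At φ = -11.70407°, λ = -17.20627°: sin φ = -0.202857, cos φ = 0.979208, sin λ = -0.295813, cos λ = 0.955246.
ΔE = −sin λ·ΔX + cos λ·ΔY = −(-0.295813)·(-330) + (0.955246)·(-529) = -602.94 m.
ΔN = −sin φ cos λ·ΔX − sin φ sin λ·ΔY + cos φ·ΔZ = −(-0.202857)(0.955246)(-330) − (-0.202857)(-0.295813)(-529) + (0.979208)(630) = 584.70 m.
Horizontal magnitude = √(ΔE² + ΔN²) = √((-602.94)² + 584.70²) = 839.89 m.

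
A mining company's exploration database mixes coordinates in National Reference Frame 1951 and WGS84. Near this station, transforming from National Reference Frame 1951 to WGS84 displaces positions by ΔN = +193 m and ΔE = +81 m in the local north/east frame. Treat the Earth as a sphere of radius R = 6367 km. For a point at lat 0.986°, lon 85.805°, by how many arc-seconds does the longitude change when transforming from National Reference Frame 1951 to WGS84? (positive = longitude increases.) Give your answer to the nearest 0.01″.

At latitude 0.986°, cos φ = 0.999852.
One radian of longitude at latitude φ spans R cos φ, so Δλ = ΔE / (R cos φ) = 81.0 / (6367000 × 0.999852) = 1.2724e-05 rad = 2.624″.

Δλ = 2.62″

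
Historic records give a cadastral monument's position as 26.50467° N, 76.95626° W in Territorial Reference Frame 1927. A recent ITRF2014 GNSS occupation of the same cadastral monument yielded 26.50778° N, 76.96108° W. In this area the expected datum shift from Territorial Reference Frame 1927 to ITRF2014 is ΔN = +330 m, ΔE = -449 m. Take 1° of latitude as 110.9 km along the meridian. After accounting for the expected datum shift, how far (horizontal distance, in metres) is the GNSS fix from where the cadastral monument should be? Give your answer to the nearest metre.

Observed coordinate differences: Δφ = +0.00311°, Δλ = -0.00482°.
Converting to metres (1° lat = 110900 m, cos φ = 0.894898): observed ΔN = 344.9 m, observed ΔE = -478.4 m.
Subtracting the expected shift leaves a residual of 344.9 − (330) = 14.9 m north and -478.4 − (-449) = -29.4 m east.
Residual distance = √(14.9² + (-29.4)²) = 32.9 m.

33 m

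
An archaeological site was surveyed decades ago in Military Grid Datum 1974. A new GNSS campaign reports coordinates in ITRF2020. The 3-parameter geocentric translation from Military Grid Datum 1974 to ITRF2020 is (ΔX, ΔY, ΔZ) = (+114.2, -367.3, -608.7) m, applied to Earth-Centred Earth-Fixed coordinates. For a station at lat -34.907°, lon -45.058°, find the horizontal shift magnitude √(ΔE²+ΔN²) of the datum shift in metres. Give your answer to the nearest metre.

The local east axis at (φ, λ) is (−sin λ, cos λ, 0), so ΔE = −sin(-45.058°)·114.2 + cos(-45.058°)·(-367.3) = -178.62 m.
The local north axis is (−sin φ cos λ, −sin φ sin λ, cos φ), giving ΔN = 46.163 + 148.774 − 499.184 = -304.25 m.
Horizontal magnitude = √(ΔE² + ΔN²) = √((-178.62)² + (-304.25)²) = 352.81 m.

353 m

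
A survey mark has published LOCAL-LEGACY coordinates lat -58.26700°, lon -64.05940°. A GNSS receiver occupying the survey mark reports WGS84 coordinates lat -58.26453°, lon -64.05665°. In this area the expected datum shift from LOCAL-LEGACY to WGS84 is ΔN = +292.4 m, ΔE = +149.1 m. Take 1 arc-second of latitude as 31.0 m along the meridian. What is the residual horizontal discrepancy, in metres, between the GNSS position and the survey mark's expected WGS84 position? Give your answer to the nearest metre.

Observed coordinate differences: Δφ = +0.00247°, Δλ = +0.00275°.
Converting to metres (1° lat = 111600 m, cos φ = 0.525962): observed ΔN = 275.7 m, observed ΔE = 161.4 m.
Subtracting the expected shift leaves a residual of 275.7 − (292.4) = -16.7 m north and 161.4 − (149.1) = 12.3 m east.
Residual distance = √((-16.7)² + 12.3²) = 20.8 m.

21 m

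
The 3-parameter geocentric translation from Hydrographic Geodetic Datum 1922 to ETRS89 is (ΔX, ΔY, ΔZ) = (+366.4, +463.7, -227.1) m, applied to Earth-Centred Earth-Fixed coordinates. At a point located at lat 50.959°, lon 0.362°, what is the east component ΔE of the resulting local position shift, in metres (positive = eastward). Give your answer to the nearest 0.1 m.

The local east axis at (φ, λ) is (−sin λ, cos λ, 0), so ΔE = −sin(0.362°)·366.4 + cos(0.362°)·463.7 = 461.38 m.

ΔE = 461.4 m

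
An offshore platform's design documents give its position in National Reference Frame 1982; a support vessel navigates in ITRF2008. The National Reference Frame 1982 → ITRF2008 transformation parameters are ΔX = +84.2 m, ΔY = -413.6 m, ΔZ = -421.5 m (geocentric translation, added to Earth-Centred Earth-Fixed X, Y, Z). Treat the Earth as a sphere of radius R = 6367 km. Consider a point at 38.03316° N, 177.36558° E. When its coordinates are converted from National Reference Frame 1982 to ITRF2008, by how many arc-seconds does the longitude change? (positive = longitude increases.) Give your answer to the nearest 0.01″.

Δλ = 16.83″

sin φ = 0.616117, cos φ = 0.787654, sin λ = 0.045963, cos λ = -0.998943.
East component: ΔE = −sin λ·ΔX + cos λ·ΔY = −(0.045963)(84.2) + (-0.998943)(-413.6) = 409.29 m.
1° of latitude spans πR/180 = 111125 m; at latitude φ, 1° of longitude spans that × cos φ = 87528.2 m, so Δλ = 409.29 / 87528.2 × 3600 = 16.834″.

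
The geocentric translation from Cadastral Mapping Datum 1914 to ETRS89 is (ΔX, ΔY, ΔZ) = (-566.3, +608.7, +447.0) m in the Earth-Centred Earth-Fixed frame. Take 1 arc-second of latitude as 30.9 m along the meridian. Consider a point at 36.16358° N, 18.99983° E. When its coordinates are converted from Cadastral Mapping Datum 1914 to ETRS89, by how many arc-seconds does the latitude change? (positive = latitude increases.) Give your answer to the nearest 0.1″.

sin φ = 0.590093, cos φ = 0.807336, sin λ = 0.325565, cos λ = 0.945520.
North component: ΔN = −sin φ cos λ·ΔX − sin φ sin λ·ΔY + cos φ·ΔZ = −(0.590093)(0.945520)(-566.3) − (0.590093)(0.325565)(608.7) + (0.807336)(447.0) = 559.90 m.
1° of latitude spans 3600 × 30.90 = 111240 m, so Δφ = 559.90 / 111240 × 3600 = 18.120″.

Δφ = 18.1″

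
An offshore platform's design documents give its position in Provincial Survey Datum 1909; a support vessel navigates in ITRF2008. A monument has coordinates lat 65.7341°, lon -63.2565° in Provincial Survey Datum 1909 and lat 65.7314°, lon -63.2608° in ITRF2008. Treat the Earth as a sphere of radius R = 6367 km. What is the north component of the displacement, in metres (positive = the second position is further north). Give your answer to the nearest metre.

ΔN = -300 m

Δφ = 65.7314° − 65.7341° = -0.0027°; Δλ = -63.2608° − -63.2565° = -0.0043°.
1° along a meridian = πR/180 = 111125 m.
ΔN = Δφ × 111125 = -300.0 m; ΔE = Δλ × 111125 × cos(65.7341°) = -0.0043 × 111125 × 0.410972 = -196.4 m.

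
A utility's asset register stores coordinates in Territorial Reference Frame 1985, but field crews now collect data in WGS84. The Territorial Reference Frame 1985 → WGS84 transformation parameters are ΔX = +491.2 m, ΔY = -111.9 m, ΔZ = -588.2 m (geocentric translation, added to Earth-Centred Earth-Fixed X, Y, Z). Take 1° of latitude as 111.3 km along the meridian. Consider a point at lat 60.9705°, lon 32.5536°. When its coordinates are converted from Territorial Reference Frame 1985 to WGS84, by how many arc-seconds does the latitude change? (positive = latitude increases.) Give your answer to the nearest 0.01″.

Δφ = -19.24″

sin φ = 0.874370, cos φ = 0.485260, sin λ = 0.538088, cos λ = 0.842888.
North component: ΔN = −sin φ cos λ·ΔX − sin φ sin λ·ΔY + cos φ·ΔZ = −(0.874370)(0.842888)(491.2) − (0.874370)(0.538088)(-111.9) + (0.485260)(-588.2) = -594.79 m.
1° of latitude spans 111300 m, so Δφ = -594.79 / 111300 × 3600 = -19.239″.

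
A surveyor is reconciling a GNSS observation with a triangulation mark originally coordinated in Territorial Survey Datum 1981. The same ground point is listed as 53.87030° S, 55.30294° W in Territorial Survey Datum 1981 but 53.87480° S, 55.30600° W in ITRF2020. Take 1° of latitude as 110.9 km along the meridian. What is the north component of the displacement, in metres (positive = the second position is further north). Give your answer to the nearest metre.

Δφ = -53.87480° − -53.87030° = -0.00450°; Δλ = -55.30600° − -55.30294° = -0.00306°.
ΔN = Δφ × 110900 = -499.1 m; ΔE = Δλ × 110900 × cos(-53.87030°) = -0.00306 × 110900 × 0.589615 = -200.1 m.

ΔN = -499 m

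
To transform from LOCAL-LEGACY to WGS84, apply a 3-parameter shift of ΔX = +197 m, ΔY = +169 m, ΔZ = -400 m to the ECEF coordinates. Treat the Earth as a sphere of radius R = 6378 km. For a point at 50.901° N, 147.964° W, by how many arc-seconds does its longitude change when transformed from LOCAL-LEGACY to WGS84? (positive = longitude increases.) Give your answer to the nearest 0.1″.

Δλ = -2.0″

sin φ = 0.776057, cos φ = 0.630662, sin λ = -0.530452, cos λ = -0.847715.
East component: ΔE = −sin λ·ΔX + cos λ·ΔY = −(-0.530452)(197) + (-0.847715)(169) = -38.76 m.
1° of latitude spans πR/180 = 111317 m; at latitude φ, 1° of longitude spans that × cos φ = 70203.5 m, so Δλ = -38.76 / 70203.5 × 3600 = -1.988″.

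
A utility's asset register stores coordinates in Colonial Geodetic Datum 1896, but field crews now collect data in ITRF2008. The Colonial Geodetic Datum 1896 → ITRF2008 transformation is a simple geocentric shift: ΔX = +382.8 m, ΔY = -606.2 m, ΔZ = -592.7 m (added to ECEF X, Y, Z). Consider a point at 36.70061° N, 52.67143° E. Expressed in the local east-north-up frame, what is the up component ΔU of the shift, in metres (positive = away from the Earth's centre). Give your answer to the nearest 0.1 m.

ΔU = -554.6 m

The local up (radial) axis is (cos φ cos λ, cos φ sin λ, sin φ), giving ΔU = 186.110 − 386.479 − 354.217 = -554.59 m.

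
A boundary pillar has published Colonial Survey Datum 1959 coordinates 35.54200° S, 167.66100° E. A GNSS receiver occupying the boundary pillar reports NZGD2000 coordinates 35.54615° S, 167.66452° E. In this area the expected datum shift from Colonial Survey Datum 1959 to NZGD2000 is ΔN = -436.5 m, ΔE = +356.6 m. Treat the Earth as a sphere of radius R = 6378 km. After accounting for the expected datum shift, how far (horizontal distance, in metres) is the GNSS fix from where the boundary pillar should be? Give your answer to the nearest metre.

46 m

Observed coordinate differences: Δφ = -0.00415°, Δλ = +0.00352°.
Converting to metres (1° lat = 111317 m, cos φ = 0.813690): observed ΔN = -462.0 m, observed ΔE = 318.8 m.
Subtracting the expected shift leaves a residual of -462.0 − (-436.5) = -25.5 m north and 318.8 − (356.6) = -37.8 m east.
Residual distance = √((-25.5)² + (-37.8)²) = 45.6 m.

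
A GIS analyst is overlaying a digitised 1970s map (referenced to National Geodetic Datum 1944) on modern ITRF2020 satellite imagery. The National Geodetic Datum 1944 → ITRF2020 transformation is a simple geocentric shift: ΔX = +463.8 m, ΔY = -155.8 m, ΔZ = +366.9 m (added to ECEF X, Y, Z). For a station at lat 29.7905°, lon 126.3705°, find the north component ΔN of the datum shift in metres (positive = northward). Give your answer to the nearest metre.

ΔN = 517 m

At φ = 29.7905°, λ = 126.3705°: sin φ = 0.496830, cos φ = 0.867848, sin λ = 0.805199, cos λ = -0.593004.
ΔN = −sin φ cos λ·ΔX − sin φ sin λ·ΔY + cos φ·ΔZ = −(0.496830)(-0.593004)(463.8) − (0.496830)(0.805199)(-155.8) + (0.867848)(366.9) = 517.39 m.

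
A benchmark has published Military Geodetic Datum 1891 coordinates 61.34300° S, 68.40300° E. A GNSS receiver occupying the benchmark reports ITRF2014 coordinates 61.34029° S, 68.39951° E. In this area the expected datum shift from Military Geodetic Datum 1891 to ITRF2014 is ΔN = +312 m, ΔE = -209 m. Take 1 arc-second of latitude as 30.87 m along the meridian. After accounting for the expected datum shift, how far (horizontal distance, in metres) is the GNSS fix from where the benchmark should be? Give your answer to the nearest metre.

25 m

Observed coordinate differences: Δφ = +0.00271°, Δλ = -0.00349°.
Converting to metres (1° lat = 111132 m, cos φ = 0.479565): observed ΔN = 301.2 m, observed ΔE = -186.0 m.
Subtracting the expected shift leaves a residual of 301.2 − (312) = -10.8 m north and -186.0 − (-209) = 23.0 m east.
Residual distance = √((-10.8)² + 23.0²) = 25.4 m.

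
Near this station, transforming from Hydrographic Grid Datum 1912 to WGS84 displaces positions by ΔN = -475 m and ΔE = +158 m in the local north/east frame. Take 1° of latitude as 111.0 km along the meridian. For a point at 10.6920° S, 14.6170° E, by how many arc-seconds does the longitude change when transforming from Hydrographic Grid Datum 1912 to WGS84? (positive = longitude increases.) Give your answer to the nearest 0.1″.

At latitude -10.6920°, cos φ = 0.982639.
1° of longitude at this latitude = 111.0 × cos φ = 109.07 km, so Δλ = 158.0 / 109072.9 = 0.0014486° = 5.215″.

Δλ = 5.2″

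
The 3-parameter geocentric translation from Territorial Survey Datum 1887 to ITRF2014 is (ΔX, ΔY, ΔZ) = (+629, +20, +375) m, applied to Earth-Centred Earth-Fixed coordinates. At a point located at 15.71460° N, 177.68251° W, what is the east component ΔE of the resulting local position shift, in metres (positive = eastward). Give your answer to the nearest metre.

At φ = 15.71460°, λ = -177.68251°: sin φ = 0.270846, cos φ = 0.962623, sin λ = -0.040437, cos λ = -0.999182.
ΔE = −sin λ·ΔX + cos λ·ΔY = −(-0.040437)·(629) + (-0.999182)·(20) = 5.45 m.

ΔE = 5 m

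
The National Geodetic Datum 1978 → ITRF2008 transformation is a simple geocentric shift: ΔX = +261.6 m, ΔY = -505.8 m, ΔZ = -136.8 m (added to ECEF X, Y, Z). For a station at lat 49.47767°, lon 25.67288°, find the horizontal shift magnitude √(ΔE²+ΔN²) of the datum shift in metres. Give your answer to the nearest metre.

578 m

The local east axis at (φ, λ) is (−sin λ, cos λ, 0), so ΔE = −sin(25.67288°)·261.6 + cos(25.67288°)·(-505.8) = -569.20 m.
The local north axis is (−sin φ cos λ, −sin φ sin λ, cos φ), giving ΔN = -179.225 + 166.572 − 88.885 = -101.54 m.
Horizontal magnitude = √(ΔE² + ΔN²) = √((-569.20)² + (-101.54)²) = 578.19 m.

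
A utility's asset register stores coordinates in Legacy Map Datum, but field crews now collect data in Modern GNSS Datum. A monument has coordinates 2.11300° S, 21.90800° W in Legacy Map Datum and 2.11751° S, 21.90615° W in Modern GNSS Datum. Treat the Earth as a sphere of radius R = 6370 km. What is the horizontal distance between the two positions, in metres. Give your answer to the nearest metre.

542 m

Δφ = -2.11751° − -2.11300° = -0.00451°; Δλ = -21.90615° − -21.90800° = +0.00185°.
1° along a meridian = πR/180 = 111177 m.
ΔN = Δφ × 111177 = -501.4 m; ΔE = Δλ × 111177 × cos(-2.11300°) = +0.00185 × 111177 × 0.999320 = 205.5 m.
Distance = √(ΔE² + ΔN²) = √(205.5² + (-501.4)²) = 541.9 m.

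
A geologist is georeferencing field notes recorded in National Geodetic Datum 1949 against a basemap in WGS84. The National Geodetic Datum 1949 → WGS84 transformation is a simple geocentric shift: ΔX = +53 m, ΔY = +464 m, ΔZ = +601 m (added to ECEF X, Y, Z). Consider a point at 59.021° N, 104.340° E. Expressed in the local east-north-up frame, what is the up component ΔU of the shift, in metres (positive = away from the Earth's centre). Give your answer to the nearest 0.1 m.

ΔU = 739.9 m

At φ = 59.021°, λ = 104.340°: sin φ = 0.857356, cos φ = 0.514724, sin λ = 0.968843, cos λ = -0.247675.
ΔU = cos φ cos λ·ΔX + cos φ sin λ·ΔY + sin φ·ΔZ = (0.514724)(-0.247675)(53) + (0.514724)(0.968843)(464) + (0.857356)(601) = 739.90 m.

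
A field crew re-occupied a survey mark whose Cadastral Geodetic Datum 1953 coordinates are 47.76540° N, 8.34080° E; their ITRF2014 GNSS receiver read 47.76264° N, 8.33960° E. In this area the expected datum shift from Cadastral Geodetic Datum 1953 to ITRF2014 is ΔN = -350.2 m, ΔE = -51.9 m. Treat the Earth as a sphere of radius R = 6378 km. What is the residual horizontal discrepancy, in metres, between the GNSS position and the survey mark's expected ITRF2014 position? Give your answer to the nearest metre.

Observed coordinate differences: Δφ = -0.00276°, Δλ = -0.00120°.
Converting to metres (1° lat = 111317 m, cos φ = 0.672168): observed ΔN = -307.2 m, observed ΔE = -89.8 m.
Subtracting the expected shift leaves a residual of -307.2 − (-350.2) = 43.0 m north and -89.8 − (-51.9) = -37.9 m east.
Residual distance = √(43.0² + (-37.9)²) = 57.3 m.

57 m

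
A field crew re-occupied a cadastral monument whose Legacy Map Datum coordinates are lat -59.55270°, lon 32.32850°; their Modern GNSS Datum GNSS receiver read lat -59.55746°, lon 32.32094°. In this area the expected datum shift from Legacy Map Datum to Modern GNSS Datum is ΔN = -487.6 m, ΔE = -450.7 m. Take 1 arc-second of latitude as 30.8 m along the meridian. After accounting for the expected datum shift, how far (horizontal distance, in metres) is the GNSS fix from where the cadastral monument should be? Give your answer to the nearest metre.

48 m

Observed coordinate differences: Δφ = -0.00476°, Δλ = -0.00756°.
Converting to metres (1° lat = 110880 m, cos φ = 0.506746): observed ΔN = -527.8 m, observed ΔE = -424.8 m.
Subtracting the expected shift leaves a residual of -527.8 − (-487.6) = -40.2 m north and -424.8 − (-450.7) = 25.9 m east.
Residual distance = √((-40.2)² + 25.9²) = 47.8 m.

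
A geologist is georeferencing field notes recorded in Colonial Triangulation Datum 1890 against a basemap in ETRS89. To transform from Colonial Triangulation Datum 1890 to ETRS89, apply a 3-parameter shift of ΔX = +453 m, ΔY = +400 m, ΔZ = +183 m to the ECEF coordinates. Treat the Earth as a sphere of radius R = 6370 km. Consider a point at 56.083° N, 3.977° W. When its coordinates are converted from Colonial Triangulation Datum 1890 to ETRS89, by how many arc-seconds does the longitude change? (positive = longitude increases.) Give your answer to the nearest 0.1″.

Δλ = 25.0″

sin φ = 0.829847, cos φ = 0.557991, sin λ = -0.069356, cos λ = 0.997592.
East component: ΔE = −sin λ·ΔX + cos λ·ΔY = −(-0.069356)(453) + (0.997592)(400) = 430.46 m.
1° of latitude spans πR/180 = 111177 m; at latitude φ, 1° of longitude spans that × cos φ = 62036.1 m, so Δλ = 430.46 / 62036.1 × 3600 = 24.980″.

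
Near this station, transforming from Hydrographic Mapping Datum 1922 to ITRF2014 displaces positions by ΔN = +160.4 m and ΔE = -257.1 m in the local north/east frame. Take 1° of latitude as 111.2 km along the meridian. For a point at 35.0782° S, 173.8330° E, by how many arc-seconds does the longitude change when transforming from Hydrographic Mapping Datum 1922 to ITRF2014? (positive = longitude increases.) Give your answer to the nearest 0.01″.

At latitude -35.0782°, cos φ = 0.818368.
1° of longitude at this latitude = 111.2 × cos φ = 91.00 km, so Δλ = -257.1 / 91002.6 = -0.0028252° = -10.171″.

Δλ = -10.17″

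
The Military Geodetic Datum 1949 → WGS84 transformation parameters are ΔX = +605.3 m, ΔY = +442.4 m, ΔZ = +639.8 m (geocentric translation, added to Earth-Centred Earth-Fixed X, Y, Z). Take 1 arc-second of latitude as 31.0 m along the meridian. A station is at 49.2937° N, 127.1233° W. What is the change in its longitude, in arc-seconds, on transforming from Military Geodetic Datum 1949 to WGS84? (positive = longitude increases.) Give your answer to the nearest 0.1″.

sin φ = 0.758063, cos φ = 0.652182, sin λ = -0.797339, cos λ = -0.603532.
East component: ΔE = −sin λ·ΔX + cos λ·ΔY = −(-0.797339)(605.3) + (-0.603532)(442.4) = 215.63 m.
1° of latitude spans 3600 × 31.00 = 111600 m; at latitude φ, 1° of longitude spans that × cos φ = 72783.5 m, so Δλ = 215.63 / 72783.5 × 3600 = 10.665″.

Δλ = 10.7″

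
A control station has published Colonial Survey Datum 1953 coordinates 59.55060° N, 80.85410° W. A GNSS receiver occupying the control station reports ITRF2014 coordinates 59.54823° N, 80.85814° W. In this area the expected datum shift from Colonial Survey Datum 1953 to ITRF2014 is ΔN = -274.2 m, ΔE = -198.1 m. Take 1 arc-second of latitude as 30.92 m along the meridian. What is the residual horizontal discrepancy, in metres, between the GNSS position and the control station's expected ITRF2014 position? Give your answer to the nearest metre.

32 m

Observed coordinate differences: Δφ = -0.00237°, Δλ = -0.00404°.
Converting to metres (1° lat = 111312 m, cos φ = 0.506777): observed ΔN = -263.8 m, observed ΔE = -227.9 m.
Subtracting the expected shift leaves a residual of -263.8 − (-274.2) = 10.4 m north and -227.9 − (-198.1) = -29.8 m east.
Residual distance = √(10.4² + (-29.8)²) = 31.6 m.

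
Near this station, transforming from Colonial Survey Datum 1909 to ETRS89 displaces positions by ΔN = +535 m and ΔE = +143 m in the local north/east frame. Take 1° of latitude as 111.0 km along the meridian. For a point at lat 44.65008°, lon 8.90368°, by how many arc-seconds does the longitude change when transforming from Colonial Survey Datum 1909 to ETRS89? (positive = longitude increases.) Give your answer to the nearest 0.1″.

At latitude 44.65008°, cos φ = 0.711412.
1° of longitude at this latitude = 111.0 × cos φ = 78.97 km, so Δλ = 143.0 / 78966.7 = 0.0018109° = 6.519″.

Δλ = 6.5″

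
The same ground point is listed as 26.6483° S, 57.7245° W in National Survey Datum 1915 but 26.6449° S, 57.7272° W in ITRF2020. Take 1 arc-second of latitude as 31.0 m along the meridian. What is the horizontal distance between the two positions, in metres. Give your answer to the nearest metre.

465 m

Δφ = -26.6449° − -26.6483° = +0.0034°; Δλ = -57.7272° − -57.7245° = -0.0027°.
1° of latitude = 3600 × 31.00 = 111600 m.
ΔN = Δφ × 111600 = 379.4 m; ΔE = Δλ × 111600 × cos(-26.6483°) = -0.0027 × 111600 × 0.893776 = -269.3 m.
Distance = √(ΔE² + ΔN²) = √((-269.3)² + 379.4²) = 465.3 m.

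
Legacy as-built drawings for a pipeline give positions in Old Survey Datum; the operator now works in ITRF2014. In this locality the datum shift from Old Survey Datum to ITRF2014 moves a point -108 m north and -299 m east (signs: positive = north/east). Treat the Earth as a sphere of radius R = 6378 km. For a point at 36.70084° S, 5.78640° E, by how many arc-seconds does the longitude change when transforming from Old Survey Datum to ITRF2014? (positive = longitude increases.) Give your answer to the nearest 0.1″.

Δλ = -12.1″

At latitude -36.70084°, cos φ = 0.801767.
One radian of longitude at latitude φ spans R cos φ, so Δλ = ΔE / (R cos φ) = -299.0 / (6378000 × 0.801767) = -5.8471e-05 rad = -12.060″.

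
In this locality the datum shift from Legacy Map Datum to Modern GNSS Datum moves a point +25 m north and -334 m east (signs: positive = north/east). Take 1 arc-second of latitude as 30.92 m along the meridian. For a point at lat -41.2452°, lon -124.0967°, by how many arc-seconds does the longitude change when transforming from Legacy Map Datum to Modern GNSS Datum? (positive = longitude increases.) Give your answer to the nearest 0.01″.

Δλ = -14.37″

At latitude -41.2452°, cos φ = 0.751895.
1″ of longitude at this latitude = 30.92 × cos φ = 23.2486 m, so Δλ = -334.0 / 23.2486 = -14.366″.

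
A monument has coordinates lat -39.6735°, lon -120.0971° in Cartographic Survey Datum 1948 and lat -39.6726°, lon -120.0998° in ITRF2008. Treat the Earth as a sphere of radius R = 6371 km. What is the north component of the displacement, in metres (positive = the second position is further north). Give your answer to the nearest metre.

Δφ = -39.6726° − -39.6735° = +0.0009°; Δλ = -120.0998° − -120.0971° = -0.0027°.
1° along a meridian = πR/180 = 111195 m.
ΔN = Δφ × 111195 = 100.1 m; ΔE = Δλ × 111195 × cos(-39.6735°) = -0.0027 × 111195 × 0.769695 = -231.1 m.

ΔN = 100 m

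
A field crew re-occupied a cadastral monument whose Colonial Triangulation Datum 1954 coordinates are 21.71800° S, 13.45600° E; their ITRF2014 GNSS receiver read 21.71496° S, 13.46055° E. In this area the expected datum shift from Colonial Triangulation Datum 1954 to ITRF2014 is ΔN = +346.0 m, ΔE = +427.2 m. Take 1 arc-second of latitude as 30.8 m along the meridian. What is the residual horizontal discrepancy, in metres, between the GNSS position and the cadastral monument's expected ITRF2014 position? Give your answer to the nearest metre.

42 m

Observed coordinate differences: Δφ = +0.00304°, Δλ = +0.00455°.
Converting to metres (1° lat = 110880 m, cos φ = 0.929016): observed ΔN = 337.1 m, observed ΔE = 468.7 m.
Subtracting the expected shift leaves a residual of 337.1 − (346.0) = -8.9 m north and 468.7 − (427.2) = 41.5 m east.
Residual distance = √((-8.9)² + 41.5²) = 42.4 m.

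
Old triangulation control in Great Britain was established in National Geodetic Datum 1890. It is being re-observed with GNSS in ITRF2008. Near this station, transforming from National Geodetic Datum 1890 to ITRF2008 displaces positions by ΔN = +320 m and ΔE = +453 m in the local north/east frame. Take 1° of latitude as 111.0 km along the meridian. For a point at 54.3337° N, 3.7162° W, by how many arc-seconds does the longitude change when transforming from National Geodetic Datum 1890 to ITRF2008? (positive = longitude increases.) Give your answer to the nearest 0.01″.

Δλ = 25.20″

At latitude 54.3337°, cos φ = 0.583063.
1° of longitude at this latitude = 111.0 × cos φ = 64.72 km, so Δλ = 453.0 / 64720.0 = 0.0069994° = 25.198″.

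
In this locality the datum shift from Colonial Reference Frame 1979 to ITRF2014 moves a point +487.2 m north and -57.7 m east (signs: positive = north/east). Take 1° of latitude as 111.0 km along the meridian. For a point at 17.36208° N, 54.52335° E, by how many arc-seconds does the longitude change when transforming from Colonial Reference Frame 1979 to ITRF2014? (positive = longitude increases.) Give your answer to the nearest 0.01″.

At latitude 17.36208°, cos φ = 0.954438.
1° of longitude at this latitude = 111.0 × cos φ = 105.94 km, so Δλ = -57.7 / 105942.6 = -0.0005446° = -1.961″.

Δλ = -1.96″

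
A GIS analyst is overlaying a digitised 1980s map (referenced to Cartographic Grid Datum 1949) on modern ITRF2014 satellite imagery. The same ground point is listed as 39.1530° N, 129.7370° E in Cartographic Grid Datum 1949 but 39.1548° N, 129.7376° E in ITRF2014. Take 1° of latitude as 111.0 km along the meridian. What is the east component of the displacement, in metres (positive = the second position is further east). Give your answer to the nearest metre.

ΔE = 52 m

Δφ = 39.1548° − 39.1530° = +0.0018°; Δλ = 129.7376° − 129.7370° = +0.0006°.
ΔN = Δφ × 111000 = 199.8 m; ΔE = Δλ × 111000 × cos(39.1530°) = +0.0006 × 111000 × 0.775463 = 51.6 m.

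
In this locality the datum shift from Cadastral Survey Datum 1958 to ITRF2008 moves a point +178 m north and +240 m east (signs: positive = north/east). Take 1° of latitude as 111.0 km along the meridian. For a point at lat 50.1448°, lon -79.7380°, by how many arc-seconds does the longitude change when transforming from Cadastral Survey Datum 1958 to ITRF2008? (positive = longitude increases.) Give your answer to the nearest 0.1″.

At latitude 50.1448°, cos φ = 0.640850.
1° of longitude at this latitude = 111.0 × cos φ = 71.13 km, so Δλ = 240.0 / 71134.3 = 0.0033739° = 12.146″.

Δλ = 12.1″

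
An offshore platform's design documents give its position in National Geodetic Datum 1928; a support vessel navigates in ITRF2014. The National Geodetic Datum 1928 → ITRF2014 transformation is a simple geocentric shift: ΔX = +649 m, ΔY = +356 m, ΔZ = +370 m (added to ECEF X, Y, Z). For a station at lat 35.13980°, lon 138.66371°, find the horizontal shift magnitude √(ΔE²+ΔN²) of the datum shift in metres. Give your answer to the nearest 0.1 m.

827.5 m

The local east axis at (φ, λ) is (−sin λ, cos λ, 0), so ΔE = −sin(138.66371°)·649 + cos(138.66371°)·356 = -695.95 m.
The local north axis is (−sin φ cos λ, −sin φ sin λ, cos φ), giving ΔN = 280.476 − 135.335 + 302.568 = 447.71 m.
Horizontal magnitude = √(ΔE² + ΔN²) = √((-695.95)² + 447.71²) = 827.52 m.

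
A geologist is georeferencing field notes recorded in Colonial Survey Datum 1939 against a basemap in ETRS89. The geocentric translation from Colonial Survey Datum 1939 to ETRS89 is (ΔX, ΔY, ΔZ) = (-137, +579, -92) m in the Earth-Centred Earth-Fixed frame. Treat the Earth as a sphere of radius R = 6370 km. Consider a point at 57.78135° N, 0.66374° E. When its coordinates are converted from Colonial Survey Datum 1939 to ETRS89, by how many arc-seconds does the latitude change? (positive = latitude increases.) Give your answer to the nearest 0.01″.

sin φ = 0.846020, cos φ = 0.533152, sin λ = 0.011584, cos λ = 0.999933.
North component: ΔN = −sin φ cos λ·ΔX − sin φ sin λ·ΔY + cos φ·ΔZ = −(0.846020)(0.999933)(-137) − (0.846020)(0.011584)(579) + (0.533152)(-92) = 61.17 m.
1° of latitude spans πR/180 = 111177 m, so Δφ = 61.17 / 111177 × 3600 = 1.981″.

Δφ = 1.98″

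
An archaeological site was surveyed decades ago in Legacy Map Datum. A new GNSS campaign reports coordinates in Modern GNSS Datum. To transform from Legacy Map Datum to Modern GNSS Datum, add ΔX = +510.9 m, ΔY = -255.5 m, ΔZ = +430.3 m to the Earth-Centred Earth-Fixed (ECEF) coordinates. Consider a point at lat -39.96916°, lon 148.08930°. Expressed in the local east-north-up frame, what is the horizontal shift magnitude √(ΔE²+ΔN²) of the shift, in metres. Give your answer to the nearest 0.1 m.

64.0 m

At φ = -39.96916°, λ = 148.08930°: sin φ = -0.642375, cos φ = 0.766390, sin λ = 0.528597, cos λ = -0.848873.
ΔE = −sin λ·ΔX + cos λ·ΔY = −(0.528597)·(510.9) + (-0.848873)·(-255.5) = -53.17 m.
ΔN = −sin φ cos λ·ΔX − sin φ sin λ·ΔY + cos φ·ΔZ = −(-0.642375)(-0.848873)(510.9) − (-0.642375)(0.528597)(-255.5) + (0.766390)(430.3) = -35.57 m.
Horizontal magnitude = √(ΔE² + ΔN²) = √((-53.17)² + (-35.57)²) = 63.97 m.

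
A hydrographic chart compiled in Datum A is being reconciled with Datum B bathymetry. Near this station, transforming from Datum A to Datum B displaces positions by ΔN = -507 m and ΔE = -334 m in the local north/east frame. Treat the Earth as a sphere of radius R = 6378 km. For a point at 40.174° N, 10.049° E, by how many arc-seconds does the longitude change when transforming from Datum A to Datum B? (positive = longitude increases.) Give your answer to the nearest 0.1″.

At latitude 40.174°, cos φ = 0.764089.
One radian of longitude at latitude φ spans R cos φ, so Δλ = ΔE / (R cos φ) = -334.0 / (6378000 × 0.764089) = -6.8536e-05 rad = -14.137″.

Δλ = -14.1″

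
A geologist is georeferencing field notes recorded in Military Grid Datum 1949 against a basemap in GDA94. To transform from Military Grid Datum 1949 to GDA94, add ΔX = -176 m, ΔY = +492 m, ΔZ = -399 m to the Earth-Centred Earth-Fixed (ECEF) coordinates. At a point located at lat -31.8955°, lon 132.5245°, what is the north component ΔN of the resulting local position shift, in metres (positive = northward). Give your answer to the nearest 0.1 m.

The local north axis is (−sin φ cos λ, −sin φ sin λ, cos φ), giving ΔN = 62.855 + 191.587 − 338.756 = -84.31 m.

ΔN = -84.3 m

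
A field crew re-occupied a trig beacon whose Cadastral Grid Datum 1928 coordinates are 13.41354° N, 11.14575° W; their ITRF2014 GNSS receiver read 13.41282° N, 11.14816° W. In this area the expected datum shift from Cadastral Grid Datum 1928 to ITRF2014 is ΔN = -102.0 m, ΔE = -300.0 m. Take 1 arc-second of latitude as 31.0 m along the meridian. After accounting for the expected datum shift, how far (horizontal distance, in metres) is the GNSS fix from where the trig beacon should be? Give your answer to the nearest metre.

Observed coordinate differences: Δφ = -0.00072°, Δλ = -0.00241°.
Converting to metres (1° lat = 111600 m, cos φ = 0.972721): observed ΔN = -80.4 m, observed ΔE = -261.6 m.
Subtracting the expected shift leaves a residual of -80.4 − (-102.0) = 21.6 m north and -261.6 − (-300.0) = 38.4 m east.
Residual distance = √(21.6² + 38.4²) = 44.1 m.

44 m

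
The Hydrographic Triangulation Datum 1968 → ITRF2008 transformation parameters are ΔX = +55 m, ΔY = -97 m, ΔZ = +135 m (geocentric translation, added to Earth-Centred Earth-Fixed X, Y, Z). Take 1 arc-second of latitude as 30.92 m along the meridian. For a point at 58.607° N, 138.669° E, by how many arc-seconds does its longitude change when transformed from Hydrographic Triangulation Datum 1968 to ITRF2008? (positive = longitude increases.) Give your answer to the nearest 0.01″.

sin φ = 0.853614, cos φ = 0.520905, sin λ = 0.660408, cos λ = -0.750907.
East component: ΔE = −sin λ·ΔX + cos λ·ΔY = −(0.660408)(55) + (-0.750907)(-97) = 36.52 m.
1° of latitude spans 3600 × 30.92 = 111312 m; at latitude φ, 1° of longitude spans that × cos φ = 57983.0 m, so Δλ = 36.52 / 57983.0 × 3600 = 2.267″.

Δλ = 2.27″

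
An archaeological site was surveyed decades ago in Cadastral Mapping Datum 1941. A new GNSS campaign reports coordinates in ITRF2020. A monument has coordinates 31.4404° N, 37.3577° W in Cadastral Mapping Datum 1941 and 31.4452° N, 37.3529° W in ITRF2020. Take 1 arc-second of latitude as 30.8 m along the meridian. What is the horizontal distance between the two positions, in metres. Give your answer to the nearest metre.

Δφ = 31.4452° − 31.4404° = +0.0048°; Δλ = -37.3529° − -37.3577° = +0.0048°.
1° of latitude = 3600 × 30.80 = 110880 m.
ΔN = Δφ × 110880 = 532.2 m; ΔE = Δλ × 110880 × cos(31.4404°) = +0.0048 × 110880 × 0.853183 = 454.1 m.
Distance = √(ΔE² + ΔN²) = √(454.1² + 532.2²) = 699.6 m.

700 m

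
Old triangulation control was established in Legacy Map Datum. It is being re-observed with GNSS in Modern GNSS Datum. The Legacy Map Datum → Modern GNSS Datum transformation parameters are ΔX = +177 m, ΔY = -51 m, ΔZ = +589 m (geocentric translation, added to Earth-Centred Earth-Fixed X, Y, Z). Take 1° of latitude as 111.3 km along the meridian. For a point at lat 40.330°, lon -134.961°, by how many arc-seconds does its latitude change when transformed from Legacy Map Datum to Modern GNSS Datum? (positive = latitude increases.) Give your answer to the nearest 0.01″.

Δφ = 16.39″

sin φ = 0.647189, cos φ = 0.762330, sin λ = -0.707588, cos λ = -0.706625.
North component: ΔN = −sin φ cos λ·ΔX − sin φ sin λ·ΔY + cos φ·ΔZ = −(0.647189)(-0.706625)(177) − (0.647189)(-0.707588)(-51) + (0.762330)(589) = 506.60 m.
1° of latitude spans 111300 m, so Δφ = 506.60 / 111300 × 3600 = 16.386″.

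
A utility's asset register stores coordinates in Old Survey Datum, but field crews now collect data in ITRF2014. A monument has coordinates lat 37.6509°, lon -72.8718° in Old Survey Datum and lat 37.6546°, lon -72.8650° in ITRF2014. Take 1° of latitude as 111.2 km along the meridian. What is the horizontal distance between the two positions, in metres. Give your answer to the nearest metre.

726 m

Δφ = 37.6546° − 37.6509° = +0.0037°; Δλ = -72.8650° − -72.8718° = +0.0068°.
ΔN = Δφ × 111200 = 411.4 m; ΔE = Δλ × 111200 × cos(37.6509°) = +0.0068 × 111200 × 0.791747 = 598.7 m.
Distance = √(ΔE² + ΔN²) = √(598.7² + 411.4²) = 726.4 m.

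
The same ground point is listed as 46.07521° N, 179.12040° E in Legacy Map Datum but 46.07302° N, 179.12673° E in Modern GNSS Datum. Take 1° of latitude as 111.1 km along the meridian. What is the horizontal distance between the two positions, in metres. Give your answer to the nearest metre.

545 m

Δφ = 46.07302° − 46.07521° = -0.00219°; Δλ = 179.12673° − 179.12040° = +0.00633°.
ΔN = Δφ × 111100 = -243.3 m; ΔE = Δλ × 111100 × cos(46.07521°) = +0.00633 × 111100 × 0.693714 = 487.9 m.
Distance = √(ΔE² + ΔN²) = √(487.9² + (-243.3)²) = 545.2 m.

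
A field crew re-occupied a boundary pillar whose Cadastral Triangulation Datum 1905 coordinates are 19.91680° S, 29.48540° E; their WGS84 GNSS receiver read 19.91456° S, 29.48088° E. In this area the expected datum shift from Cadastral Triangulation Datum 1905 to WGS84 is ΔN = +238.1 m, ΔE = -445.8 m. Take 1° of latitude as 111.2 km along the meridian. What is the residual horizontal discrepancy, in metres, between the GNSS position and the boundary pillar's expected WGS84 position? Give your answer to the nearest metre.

29 m

Observed coordinate differences: Δφ = +0.00224°, Δλ = -0.00452°.
Converting to metres (1° lat = 111200 m, cos φ = 0.940188): observed ΔN = 249.1 m, observed ΔE = -472.6 m.
Subtracting the expected shift leaves a residual of 249.1 − (238.1) = 11.0 m north and -472.6 − (-445.8) = -26.8 m east.
Residual distance = √(11.0² + (-26.8)²) = 28.9 m.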